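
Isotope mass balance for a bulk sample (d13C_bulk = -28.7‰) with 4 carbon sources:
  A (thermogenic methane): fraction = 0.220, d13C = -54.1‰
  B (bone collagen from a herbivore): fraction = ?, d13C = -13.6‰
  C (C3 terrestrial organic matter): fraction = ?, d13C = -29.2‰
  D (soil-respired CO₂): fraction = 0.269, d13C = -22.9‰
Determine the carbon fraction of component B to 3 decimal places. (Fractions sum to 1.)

0.275

Let f_B and f_C be the unknown fractions; fractions sum to 1 so f_B + f_C = 0.511.
Mass balance: Σ fᵢ·δᵢ = δ_bulk ⇒ f_B·(-13.6) + f_C·(-29.2) = -28.7 − (-18.062) = -10.638
Substitute f_C = 0.511 − f_B:
f_B·(-13.6 − -29.2) = -10.638 − 0.511×(-29.2) = 4.283
f_B = 4.283 / 15.6 = 0.2746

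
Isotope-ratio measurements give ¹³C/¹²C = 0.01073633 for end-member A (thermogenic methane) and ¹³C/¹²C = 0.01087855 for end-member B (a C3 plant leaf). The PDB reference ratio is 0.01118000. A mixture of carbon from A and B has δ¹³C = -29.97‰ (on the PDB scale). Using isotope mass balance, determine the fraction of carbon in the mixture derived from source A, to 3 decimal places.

δ_A = (0.01073633/0.01118000 − 1)×1000 = (0.960316 − 1)×1000 = -39.684‰
δ_B = (0.01087855/0.01118000 − 1)×1000 = (0.973037 − 1)×1000 = -26.963‰
f_A = (δ_mix − δ_B)/(δ_A − δ_B) = (-29.97 − (-26.963))/(-39.684 − (-26.963))
f_A = -3.007 / -12.721 = 0.2364

0.236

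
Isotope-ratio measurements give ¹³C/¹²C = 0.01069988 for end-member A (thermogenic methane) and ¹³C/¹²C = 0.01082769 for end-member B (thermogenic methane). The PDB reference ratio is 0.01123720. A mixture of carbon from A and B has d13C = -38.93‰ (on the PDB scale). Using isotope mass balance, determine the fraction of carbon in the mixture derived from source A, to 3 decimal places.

δ_A = (0.01069988/0.01123720 − 1)×1000 = (0.952184 − 1)×1000 = -47.816‰
δ_B = (0.01082769/0.01123720 − 1)×1000 = (0.963558 − 1)×1000 = -36.442‰
f_A = (δ_mix − δ_B)/(δ_A − δ_B) = (-38.93 − (-36.442))/(-47.816 − (-36.442))
f_A = -2.488 / -11.374 = 0.2187

0.219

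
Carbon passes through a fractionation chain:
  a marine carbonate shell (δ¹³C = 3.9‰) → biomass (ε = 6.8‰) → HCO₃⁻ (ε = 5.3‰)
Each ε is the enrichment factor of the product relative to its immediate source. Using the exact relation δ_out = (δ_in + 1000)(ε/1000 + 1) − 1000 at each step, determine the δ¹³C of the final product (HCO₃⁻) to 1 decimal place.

step 1: δ = (3.90 + 1000)·(6.8/1000 + 1) − 1000 = 10.73‰
step 2: δ = (10.73 + 1000)·(5.3/1000 + 1) − 1000 = 16.08‰

16.1‰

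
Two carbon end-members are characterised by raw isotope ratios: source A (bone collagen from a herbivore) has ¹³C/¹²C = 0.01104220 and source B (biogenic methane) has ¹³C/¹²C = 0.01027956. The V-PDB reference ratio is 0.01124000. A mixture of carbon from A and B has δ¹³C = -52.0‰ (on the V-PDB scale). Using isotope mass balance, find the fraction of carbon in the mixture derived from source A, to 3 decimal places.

δ_A = (0.01104220/0.01124000 − 1)×1000 = (0.982402 − 1)×1000 = -17.598‰
δ_B = (0.01027956/0.01124000 − 1)×1000 = (0.914552 − 1)×1000 = -85.448‰
f_A = (δ_mix − δ_B)/(δ_A − δ_B) = (-52.0 − (-85.448))/(-17.598 − (-85.448))
f_A = 33.448 / 67.851 = 0.4930

0.493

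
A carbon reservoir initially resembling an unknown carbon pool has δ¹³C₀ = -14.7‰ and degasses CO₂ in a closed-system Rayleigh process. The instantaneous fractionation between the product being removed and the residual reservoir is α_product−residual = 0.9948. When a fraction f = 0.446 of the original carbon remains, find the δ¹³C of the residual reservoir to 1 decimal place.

Rayleigh residual: δ_res = (δ₀ + 1000)·f^(α−1) − 1000
α − 1 = -0.00520
f^(α−1) = 0.446^(-0.00520) = 1.004207
δ_res = (-14.7 + 1000) × 1.004207 − 1000 = 989.446 − 1000 = -10.55‰

-10.6‰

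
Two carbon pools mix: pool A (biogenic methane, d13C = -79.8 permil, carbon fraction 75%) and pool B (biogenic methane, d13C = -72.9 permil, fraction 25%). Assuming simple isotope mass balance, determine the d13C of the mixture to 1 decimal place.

δ_mix = f_A·δ_A + f_B·δ_B
δ_mix = 0.75 × (-79.8) + 0.25 × (-72.9)
δ_mix = -59.85 + -18.23 = -78.07 permil

-78.1 permil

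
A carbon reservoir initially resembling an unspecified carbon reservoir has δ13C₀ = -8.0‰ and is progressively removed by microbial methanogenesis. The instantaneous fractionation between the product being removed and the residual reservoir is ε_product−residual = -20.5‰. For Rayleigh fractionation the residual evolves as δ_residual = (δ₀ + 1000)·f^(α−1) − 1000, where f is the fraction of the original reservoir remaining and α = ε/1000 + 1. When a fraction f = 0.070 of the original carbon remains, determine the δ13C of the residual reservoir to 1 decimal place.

Rayleigh residual: δ_res = (δ₀ + 1000)·f^(α−1) − 1000
α = ε/1000 + 1 = 0.97950, so α − 1 = -0.02050
f^(α−1) = 0.070^(-0.02050) = 1.056028
δ_res = (-8.0 + 1000) × 1.056028 − 1000 = 1047.580 − 1000 = 47.58‰

47.6‰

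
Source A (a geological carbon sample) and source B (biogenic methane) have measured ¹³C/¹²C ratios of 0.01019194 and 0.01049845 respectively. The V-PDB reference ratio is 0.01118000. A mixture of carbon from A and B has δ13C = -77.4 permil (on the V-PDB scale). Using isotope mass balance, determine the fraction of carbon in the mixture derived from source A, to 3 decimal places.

δ_A = (0.01019194/0.01118000 − 1)×1000 = (0.911623 − 1)×1000 = -88.377 permil
δ_B = (0.01049845/0.01118000 − 1)×1000 = (0.939038 − 1)×1000 = -60.962 permil
f_A = (δ_mix − δ_B)/(δ_A − δ_B) = (-77.4 − (-60.962))/(-88.377 − (-60.962))
f_A = -16.438 / -27.416 = 0.5996

0.600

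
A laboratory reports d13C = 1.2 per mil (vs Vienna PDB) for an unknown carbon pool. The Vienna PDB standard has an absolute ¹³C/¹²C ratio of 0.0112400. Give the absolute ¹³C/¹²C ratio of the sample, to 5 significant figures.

R_sample = R_standard × (d13C/1000 + 1)
R_sample = 0.0112400 × (1.2/1000 + 1) = 0.0112400 × 1.001200
R_sample = 0.0112535

0.011253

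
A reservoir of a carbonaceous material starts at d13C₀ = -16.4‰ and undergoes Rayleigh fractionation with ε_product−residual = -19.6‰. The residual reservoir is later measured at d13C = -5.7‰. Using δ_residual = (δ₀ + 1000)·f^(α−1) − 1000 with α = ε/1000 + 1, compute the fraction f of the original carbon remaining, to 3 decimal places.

α − 1 = ε/1000 = -0.0196
(δ_res + 1000)/(δ₀ + 1000) = (-5.7 + 1000)/(-16.4 + 1000) = 994.3/983.6 = 1.010878
f = 1.010878^(1/-0.0196) = exp(ln(1.010878)/-0.0196) = exp(0.01082/-0.0196)
f = exp(-0.5520) = 0.5758

0.576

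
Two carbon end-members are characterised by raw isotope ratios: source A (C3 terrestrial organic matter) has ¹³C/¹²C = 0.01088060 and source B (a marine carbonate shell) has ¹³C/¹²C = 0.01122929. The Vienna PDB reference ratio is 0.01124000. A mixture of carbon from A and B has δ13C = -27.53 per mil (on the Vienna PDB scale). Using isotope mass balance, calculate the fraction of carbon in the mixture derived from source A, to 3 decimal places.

δ_A = (0.01088060/0.01124000 − 1)×1000 = (0.968025 − 1)×1000 = -31.975 per mil
δ_B = (0.01122929/0.01124000 − 1)×1000 = (0.999047 − 1)×1000 = -0.953 per mil
f_A = (δ_mix − δ_B)/(δ_A − δ_B) = (-27.53 − (-0.953))/(-31.975 − (-0.953))
f_A = -26.577 / -31.022 = 0.8567

0.857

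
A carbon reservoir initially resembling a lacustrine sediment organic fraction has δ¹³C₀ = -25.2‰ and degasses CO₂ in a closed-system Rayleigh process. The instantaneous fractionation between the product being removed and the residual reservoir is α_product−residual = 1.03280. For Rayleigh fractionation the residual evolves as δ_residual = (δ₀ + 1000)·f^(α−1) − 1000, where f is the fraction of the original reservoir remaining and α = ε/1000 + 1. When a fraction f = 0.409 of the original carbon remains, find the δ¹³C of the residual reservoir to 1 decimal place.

-53.4‰

Rayleigh residual: δ_res = (δ₀ + 1000)·f^(α−1) − 1000
α − 1 = 0.03280
f^(α−1) = 0.409^(0.03280) = 0.971101
δ_res = (-25.2 + 1000) × 0.971101 − 1000 = 946.630 − 1000 = -53.37‰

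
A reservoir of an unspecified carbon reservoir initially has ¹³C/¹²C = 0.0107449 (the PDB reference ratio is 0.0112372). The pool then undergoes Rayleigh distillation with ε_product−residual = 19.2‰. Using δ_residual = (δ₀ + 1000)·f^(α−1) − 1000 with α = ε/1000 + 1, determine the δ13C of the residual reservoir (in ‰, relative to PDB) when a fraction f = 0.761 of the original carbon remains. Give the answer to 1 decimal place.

-48.8‰

δ₀ = (0.0107449/0.0112372 − 1)×1000 = (0.956190 − 1)×1000 = -43.810‰
α − 1 = ε/1000 = 0.0192
f^(α−1) = 0.761^(0.0192) = 0.994770
δ_res = (-43.810 + 1000) × 0.994770 − 1000 = 951.189 − 1000 = -48.81‰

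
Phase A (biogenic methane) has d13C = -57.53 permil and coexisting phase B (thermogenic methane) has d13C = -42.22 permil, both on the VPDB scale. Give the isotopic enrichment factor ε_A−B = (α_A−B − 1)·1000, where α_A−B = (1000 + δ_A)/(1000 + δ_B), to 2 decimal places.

α_A−B = (1000 + -57.53) / (1000 + -42.22) = 942.47 / 957.78 = 0.984015
ε_A−B = (0.984015 − 1) × 1000 = -15.985 permil
(The approximation ε ≈ δ_A − δ_B would give -15.31 permil.)

-15.98 permil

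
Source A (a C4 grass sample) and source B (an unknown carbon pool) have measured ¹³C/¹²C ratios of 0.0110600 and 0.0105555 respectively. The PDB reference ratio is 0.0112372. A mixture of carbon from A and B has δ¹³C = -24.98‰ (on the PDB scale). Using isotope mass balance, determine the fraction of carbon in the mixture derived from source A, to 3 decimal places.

0.795

δ_A = (0.0110600/0.0112372 − 1)×1000 = (0.984231 − 1)×1000 = -15.769‰
δ_B = (0.0105555/0.0112372 − 1)×1000 = (0.939335 − 1)×1000 = -60.665‰
f_A = (δ_mix − δ_B)/(δ_A − δ_B) = (-24.98 − (-60.665))/(-15.769 − (-60.665))
f_A = 35.685 / 44.896 = 0.7948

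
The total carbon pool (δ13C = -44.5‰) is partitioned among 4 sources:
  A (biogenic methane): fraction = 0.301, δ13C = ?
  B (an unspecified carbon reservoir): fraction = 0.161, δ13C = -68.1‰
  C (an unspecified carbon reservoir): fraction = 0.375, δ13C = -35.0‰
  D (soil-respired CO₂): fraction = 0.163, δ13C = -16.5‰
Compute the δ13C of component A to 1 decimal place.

-58.9‰

Isotope mass balance: δ_bulk = Σ fᵢ·δᵢ.
-44.5 = 0.301×δ_A + 0.161×(-68.1) + 0.375×(-35.0) + 0.163×(-16.5)
0.301·δ_A = -44.5 − (-26.779) = -17.721
δ_A = -17.721 / 0.301 = -58.88‰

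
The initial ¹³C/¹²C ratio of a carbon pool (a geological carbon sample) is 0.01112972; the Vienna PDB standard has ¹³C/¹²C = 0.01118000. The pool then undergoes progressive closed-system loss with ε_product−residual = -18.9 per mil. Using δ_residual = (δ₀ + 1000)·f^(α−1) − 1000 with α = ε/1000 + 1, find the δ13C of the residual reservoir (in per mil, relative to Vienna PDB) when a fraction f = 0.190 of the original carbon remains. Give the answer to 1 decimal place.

δ₀ = (0.01112972/0.01118000 − 1)×1000 = (0.995503 − 1)×1000 = -4.497 per mil
α − 1 = ε/1000 = -0.0189
f^(α−1) = 0.190^(-0.0189) = 1.031886
δ_res = (-4.497 + 1000) × 1.031886 − 1000 = 1027.245 − 1000 = 27.24 per mil

27.2 per mil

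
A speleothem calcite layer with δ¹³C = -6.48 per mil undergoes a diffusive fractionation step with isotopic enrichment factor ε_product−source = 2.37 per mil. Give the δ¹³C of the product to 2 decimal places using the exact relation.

Exactly, δ_product = (δ_source + 1000)·(ε/1000 + 1) − 1000.
δ_product = (-6.48 + 1000) × (2.37/1000 + 1) − 1000
δ_product = -4.125 per mil

-4.13 per mil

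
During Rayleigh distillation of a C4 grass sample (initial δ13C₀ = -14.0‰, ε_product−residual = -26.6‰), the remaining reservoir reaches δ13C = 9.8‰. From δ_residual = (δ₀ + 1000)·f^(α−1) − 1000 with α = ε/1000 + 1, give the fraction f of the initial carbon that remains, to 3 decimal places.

0.408

α − 1 = ε/1000 = -0.0266
(δ_res + 1000)/(δ₀ + 1000) = (9.8 + 1000)/(-14.0 + 1000) = 1009.8/986.0 = 1.024138
f = 1.024138^(1/-0.0266) = exp(ln(1.024138)/-0.0266) = exp(0.02385/-0.0266)
f = exp(-0.8967) = 0.4079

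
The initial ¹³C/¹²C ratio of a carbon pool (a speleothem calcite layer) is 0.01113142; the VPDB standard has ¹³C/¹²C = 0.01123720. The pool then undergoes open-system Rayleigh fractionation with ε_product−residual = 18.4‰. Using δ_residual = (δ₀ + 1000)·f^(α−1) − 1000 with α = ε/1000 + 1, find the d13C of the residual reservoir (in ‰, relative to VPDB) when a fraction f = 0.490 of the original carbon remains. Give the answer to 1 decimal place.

δ₀ = (0.01113142/0.01123720 − 1)×1000 = (0.990587 − 1)×1000 = -9.413‰
α − 1 = ε/1000 = 0.0184
f^(α−1) = 0.490^(0.0184) = 0.986960
δ_res = (-9.413 + 1000) × 0.986960 − 1000 = 977.669 − 1000 = -22.33‰

-22.3‰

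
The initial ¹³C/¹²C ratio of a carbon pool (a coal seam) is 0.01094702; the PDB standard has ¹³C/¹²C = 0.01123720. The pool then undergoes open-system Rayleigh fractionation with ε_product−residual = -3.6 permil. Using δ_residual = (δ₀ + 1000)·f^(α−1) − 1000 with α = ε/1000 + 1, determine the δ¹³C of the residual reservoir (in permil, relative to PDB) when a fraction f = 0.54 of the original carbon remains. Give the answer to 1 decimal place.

δ₀ = (0.01094702/0.01123720 − 1)×1000 = (0.974177 − 1)×1000 = -25.823 permil
α − 1 = ε/1000 = -0.0036
f^(α−1) = 0.54^(-0.0036) = 1.002221
δ_res = (-25.823 + 1000) × 1.002221 − 1000 = 976.340 − 1000 = -23.66 permil

-23.7 permil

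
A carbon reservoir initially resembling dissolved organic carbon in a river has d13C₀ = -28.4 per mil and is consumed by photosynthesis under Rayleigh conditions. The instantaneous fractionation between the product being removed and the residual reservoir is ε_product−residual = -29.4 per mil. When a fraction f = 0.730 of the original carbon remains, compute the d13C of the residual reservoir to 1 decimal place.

-19.4 per mil

Rayleigh residual: δ_res = (δ₀ + 1000)·f^(α−1) − 1000
α = ε/1000 + 1 = 0.97060, so α − 1 = -0.02940
f^(α−1) = 0.730^(-0.02940) = 1.009295
δ_res = (-28.4 + 1000) × 1.009295 − 1000 = 980.631 − 1000 = -19.37 per mil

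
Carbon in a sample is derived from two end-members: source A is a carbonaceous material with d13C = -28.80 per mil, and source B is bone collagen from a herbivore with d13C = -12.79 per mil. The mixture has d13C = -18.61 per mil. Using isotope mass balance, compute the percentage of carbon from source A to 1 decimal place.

36.4%

δ_mix = f_A·δ_A + (1 − f_A)·δ_B  ⇒  f_A = (δ_mix − δ_B)/(δ_A − δ_B)
f_A = (-18.61 − (-12.79)) / (-28.80 − (-12.79))
f_A = -5.82 / -16.01 = 0.3635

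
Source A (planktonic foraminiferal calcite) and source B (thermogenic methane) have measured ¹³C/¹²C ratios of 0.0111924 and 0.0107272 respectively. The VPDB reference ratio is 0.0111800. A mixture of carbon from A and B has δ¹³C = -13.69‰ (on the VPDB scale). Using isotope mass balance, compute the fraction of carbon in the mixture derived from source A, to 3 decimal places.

δ_A = (0.0111924/0.0111800 − 1)×1000 = (1.001109 − 1)×1000 = 1.109‰
δ_B = (0.0107272/0.0111800 − 1)×1000 = (0.959499 − 1)×1000 = -40.501‰
f_A = (δ_mix − δ_B)/(δ_A − δ_B) = (-13.69 − (-40.501))/(1.109 − (-40.501))
f_A = 26.811 / 41.610 = 0.6443

0.644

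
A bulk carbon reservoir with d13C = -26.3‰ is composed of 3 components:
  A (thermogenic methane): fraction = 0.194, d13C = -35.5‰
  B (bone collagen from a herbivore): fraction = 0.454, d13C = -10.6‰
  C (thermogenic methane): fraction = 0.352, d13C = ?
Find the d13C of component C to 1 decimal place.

Isotope mass balance: δ_bulk = Σ fᵢ·δᵢ.
-26.3 = 0.194×(-35.5) + 0.454×(-10.6) + 0.352×δ_C
0.352·δ_C = -26.3 − (-11.699) = -14.601
δ_C = -14.601 / 0.352 = -41.48‰

-41.5‰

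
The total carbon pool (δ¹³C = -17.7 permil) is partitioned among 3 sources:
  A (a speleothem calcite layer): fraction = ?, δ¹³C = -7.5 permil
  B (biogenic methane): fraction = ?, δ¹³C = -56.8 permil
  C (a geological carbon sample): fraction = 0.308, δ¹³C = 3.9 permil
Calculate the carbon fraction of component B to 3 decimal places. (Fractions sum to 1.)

Let f_B and f_A be the unknown fractions; fractions sum to 1 so f_B + f_A = 0.692.
Mass balance: Σ fᵢ·δᵢ = δ_bulk ⇒ f_B·(-56.8) + f_A·(-7.5) = -17.7 − (1.201) = -18.901
Substitute f_A = 0.692 − f_B:
f_B·(-56.8 − -7.5) = -18.901 − 0.692×(-7.5) = -13.711
f_B = -13.711 / -49.3 = 0.2781

0.278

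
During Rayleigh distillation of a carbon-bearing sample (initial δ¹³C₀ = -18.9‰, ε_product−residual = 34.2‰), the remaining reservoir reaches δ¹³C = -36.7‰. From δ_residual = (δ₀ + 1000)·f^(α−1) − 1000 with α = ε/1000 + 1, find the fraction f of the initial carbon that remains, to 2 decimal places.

0.59

α − 1 = ε/1000 = 0.0342
(δ_res + 1000)/(δ₀ + 1000) = (-36.7 + 1000)/(-18.9 + 1000) = 963.3/981.1 = 0.981857
f = 0.981857^(1/0.0342) = exp(ln(0.981857)/0.0342) = exp(-0.01831/0.0342)
f = exp(-0.5354) = 0.5855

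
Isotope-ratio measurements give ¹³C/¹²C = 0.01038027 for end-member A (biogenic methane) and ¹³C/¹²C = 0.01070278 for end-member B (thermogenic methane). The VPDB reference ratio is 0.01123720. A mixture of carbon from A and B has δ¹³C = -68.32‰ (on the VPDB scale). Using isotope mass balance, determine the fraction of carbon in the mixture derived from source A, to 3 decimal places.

δ_A = (0.01038027/0.01123720 − 1)×1000 = (0.923742 − 1)×1000 = -76.258‰
δ_B = (0.01070278/0.01123720 − 1)×1000 = (0.952442 − 1)×1000 = -47.558‰
f_A = (δ_mix − δ_B)/(δ_A − δ_B) = (-68.32 − (-47.558))/(-76.258 − (-47.558))
f_A = -20.762 / -28.700 = 0.7234

0.723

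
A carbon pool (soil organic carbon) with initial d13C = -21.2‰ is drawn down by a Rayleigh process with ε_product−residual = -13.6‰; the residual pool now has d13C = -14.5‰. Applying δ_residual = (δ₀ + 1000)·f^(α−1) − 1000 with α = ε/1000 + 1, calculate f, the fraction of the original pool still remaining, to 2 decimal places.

0.61

α − 1 = ε/1000 = -0.0136
(δ_res + 1000)/(δ₀ + 1000) = (-14.5 + 1000)/(-21.2 + 1000) = 985.5/978.8 = 1.006845
f = 1.006845^(1/-0.0136) = exp(ln(1.006845)/-0.0136) = exp(0.00682/-0.0136)
f = exp(-0.5016) = 0.6056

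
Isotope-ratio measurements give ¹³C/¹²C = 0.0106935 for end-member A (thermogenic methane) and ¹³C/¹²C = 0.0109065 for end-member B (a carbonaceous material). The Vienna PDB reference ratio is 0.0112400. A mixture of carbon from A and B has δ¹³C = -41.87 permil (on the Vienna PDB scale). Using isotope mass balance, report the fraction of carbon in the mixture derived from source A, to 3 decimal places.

0.644

δ_A = (0.0106935/0.0112400 − 1)×1000 = (0.951379 − 1)×1000 = -48.621 permil
δ_B = (0.0109065/0.0112400 − 1)×1000 = (0.970329 − 1)×1000 = -29.671 permil
f_A = (δ_mix − δ_B)/(δ_A − δ_B) = (-41.87 − (-29.671))/(-48.621 − (-29.671))
f_A = -12.199 / -18.950 = 0.6438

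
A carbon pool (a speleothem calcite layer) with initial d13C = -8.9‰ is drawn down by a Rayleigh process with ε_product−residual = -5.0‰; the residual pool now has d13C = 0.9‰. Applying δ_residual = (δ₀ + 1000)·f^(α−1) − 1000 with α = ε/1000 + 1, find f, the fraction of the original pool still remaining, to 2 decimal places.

α − 1 = ε/1000 = -0.0050
(δ_res + 1000)/(δ₀ + 1000) = (0.9 + 1000)/(-8.9 + 1000) = 1000.9/991.1 = 1.009888
f = 1.009888^(1/-0.0050) = exp(ln(1.009888)/-0.0050) = exp(0.00984/-0.0050)
f = exp(-1.9679) = 0.1398

0.14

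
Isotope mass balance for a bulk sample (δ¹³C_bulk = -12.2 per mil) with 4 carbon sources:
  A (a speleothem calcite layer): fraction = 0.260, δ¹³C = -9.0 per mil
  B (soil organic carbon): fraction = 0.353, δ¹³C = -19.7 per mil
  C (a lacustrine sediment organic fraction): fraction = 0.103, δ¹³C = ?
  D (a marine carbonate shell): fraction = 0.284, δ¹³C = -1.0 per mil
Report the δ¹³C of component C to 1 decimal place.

Isotope mass balance: δ_bulk = Σ fᵢ·δᵢ.
-12.2 = 0.260×(-9.0) + 0.353×(-19.7) + 0.103×δ_C + 0.284×(-1.0)
0.103·δ_C = -12.2 − (-9.578) = -2.622
δ_C = -2.622 / 0.103 = -25.46 per mil

-25.5 per mil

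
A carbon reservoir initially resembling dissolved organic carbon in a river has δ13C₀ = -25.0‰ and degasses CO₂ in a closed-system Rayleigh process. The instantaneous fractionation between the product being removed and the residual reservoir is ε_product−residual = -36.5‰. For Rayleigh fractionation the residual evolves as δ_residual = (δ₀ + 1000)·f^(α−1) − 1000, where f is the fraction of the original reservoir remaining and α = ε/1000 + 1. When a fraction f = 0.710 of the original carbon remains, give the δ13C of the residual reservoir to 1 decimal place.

Rayleigh residual: δ_res = (δ₀ + 1000)·f^(α−1) − 1000
α = ε/1000 + 1 = 0.96350, so α − 1 = -0.03650
f^(α−1) = 0.710^(-0.03650) = 1.012579
δ_res = (-25.0 + 1000) × 1.012579 − 1000 = 987.265 − 1000 = -12.74‰

-12.7‰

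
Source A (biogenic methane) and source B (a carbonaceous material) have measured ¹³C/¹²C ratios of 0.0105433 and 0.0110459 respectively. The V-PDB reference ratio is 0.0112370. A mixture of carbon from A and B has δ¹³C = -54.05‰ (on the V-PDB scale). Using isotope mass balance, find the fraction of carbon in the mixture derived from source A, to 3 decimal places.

0.828

δ_A = (0.0105433/0.0112370 − 1)×1000 = (0.938266 − 1)×1000 = -61.734‰
δ_B = (0.0110459/0.0112370 − 1)×1000 = (0.982994 − 1)×1000 = -17.006‰
f_A = (δ_mix − δ_B)/(δ_A − δ_B) = (-54.05 − (-17.006))/(-61.734 − (-17.006))
f_A = -37.044 / -44.727 = 0.8282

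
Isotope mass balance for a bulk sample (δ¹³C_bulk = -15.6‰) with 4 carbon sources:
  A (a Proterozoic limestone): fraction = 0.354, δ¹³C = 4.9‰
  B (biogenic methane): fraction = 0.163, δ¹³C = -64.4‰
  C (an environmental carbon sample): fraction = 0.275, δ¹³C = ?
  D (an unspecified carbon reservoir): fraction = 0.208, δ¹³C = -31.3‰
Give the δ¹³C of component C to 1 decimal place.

Isotope mass balance: δ_bulk = Σ fᵢ·δᵢ.
-15.6 = 0.354×(4.9) + 0.163×(-64.4) + 0.275×δ_C + 0.208×(-31.3)
0.275·δ_C = -15.6 − (-15.273) = -0.327
δ_C = -0.327 / 0.275 = -1.19‰

-1.2‰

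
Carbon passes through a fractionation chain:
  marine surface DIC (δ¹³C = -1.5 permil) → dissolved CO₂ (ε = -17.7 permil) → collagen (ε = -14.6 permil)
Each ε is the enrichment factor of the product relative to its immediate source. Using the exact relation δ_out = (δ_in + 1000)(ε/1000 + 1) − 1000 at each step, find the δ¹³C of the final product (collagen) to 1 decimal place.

step 1: δ = (-1.50 + 1000)·(-17.7/1000 + 1) − 1000 = -19.17 permil
step 2: δ = (-19.17 + 1000)·(-14.6/1000 + 1) − 1000 = -33.49 permil

-33.5 permil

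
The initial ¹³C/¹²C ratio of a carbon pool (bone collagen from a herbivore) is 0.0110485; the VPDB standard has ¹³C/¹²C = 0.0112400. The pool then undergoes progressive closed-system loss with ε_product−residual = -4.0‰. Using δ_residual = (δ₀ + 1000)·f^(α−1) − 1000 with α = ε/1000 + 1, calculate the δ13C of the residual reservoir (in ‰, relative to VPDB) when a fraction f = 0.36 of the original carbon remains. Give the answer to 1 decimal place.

δ₀ = (0.0110485/0.0112400 − 1)×1000 = (0.982963 − 1)×1000 = -17.037‰
α − 1 = ε/1000 = -0.0040
f^(α−1) = 0.36^(-0.0040) = 1.004095
δ_res = (-17.037 + 1000) × 1.004095 − 1000 = 986.988 − 1000 = -13.01‰

-13.0‰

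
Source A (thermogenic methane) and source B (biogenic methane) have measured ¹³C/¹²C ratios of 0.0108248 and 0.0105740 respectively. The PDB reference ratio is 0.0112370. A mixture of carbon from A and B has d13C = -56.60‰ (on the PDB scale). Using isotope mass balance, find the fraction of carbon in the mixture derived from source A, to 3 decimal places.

δ_A = (0.0108248/0.0112370 − 1)×1000 = (0.963318 − 1)×1000 = -36.682‰
δ_B = (0.0105740/0.0112370 − 1)×1000 = (0.940998 − 1)×1000 = -59.002‰
f_A = (δ_mix − δ_B)/(δ_A − δ_B) = (-56.60 − (-59.002))/(-36.682 − (-59.002))
f_A = 2.402 / 22.319 = 0.1076

0.108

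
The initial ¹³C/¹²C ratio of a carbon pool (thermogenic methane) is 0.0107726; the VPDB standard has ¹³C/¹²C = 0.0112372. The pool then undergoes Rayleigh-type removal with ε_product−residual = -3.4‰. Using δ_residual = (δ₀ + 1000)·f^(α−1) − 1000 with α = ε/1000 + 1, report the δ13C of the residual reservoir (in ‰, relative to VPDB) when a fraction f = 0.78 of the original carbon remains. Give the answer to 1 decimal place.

-40.5‰

δ₀ = (0.0107726/0.0112372 − 1)×1000 = (0.958655 − 1)×1000 = -41.345‰
α − 1 = ε/1000 = -0.0034
f^(α−1) = 0.78^(-0.0034) = 1.000845
δ_res = (-41.345 + 1000) × 1.000845 − 1000 = 959.465 − 1000 = -40.53‰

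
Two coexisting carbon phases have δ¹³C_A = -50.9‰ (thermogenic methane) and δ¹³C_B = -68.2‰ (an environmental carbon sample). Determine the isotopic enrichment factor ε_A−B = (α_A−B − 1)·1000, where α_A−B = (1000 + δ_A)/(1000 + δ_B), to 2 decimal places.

18.57‰

α_A−B = (1000 + -50.9) / (1000 + -68.2) = 949.1 / 931.8 = 1.018566
ε_A−B = (1.018566 − 1) × 1000 = 18.566‰
(The approximation ε ≈ δ_A − δ_B would give 17.3‰.)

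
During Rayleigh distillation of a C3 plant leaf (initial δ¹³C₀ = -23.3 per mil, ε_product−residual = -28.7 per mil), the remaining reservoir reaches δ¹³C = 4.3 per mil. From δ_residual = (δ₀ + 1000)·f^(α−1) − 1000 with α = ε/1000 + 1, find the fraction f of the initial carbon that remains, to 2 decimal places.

α − 1 = ε/1000 = -0.0287
(δ_res + 1000)/(δ₀ + 1000) = (4.3 + 1000)/(-23.3 + 1000) = 1004.3/976.7 = 1.028258
f = 1.028258^(1/-0.0287) = exp(ln(1.028258)/-0.0287) = exp(0.02787/-0.0287)
f = exp(-0.9710) = 0.3787

0.38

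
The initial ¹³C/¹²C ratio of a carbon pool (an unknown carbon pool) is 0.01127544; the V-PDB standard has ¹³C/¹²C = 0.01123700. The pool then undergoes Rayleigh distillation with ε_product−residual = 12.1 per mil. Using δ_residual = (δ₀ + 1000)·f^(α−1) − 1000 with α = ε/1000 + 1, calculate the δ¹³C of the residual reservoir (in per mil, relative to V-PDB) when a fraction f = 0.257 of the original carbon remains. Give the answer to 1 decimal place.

-12.9 per mil

δ₀ = (0.01127544/0.01123700 − 1)×1000 = (1.003421 − 1)×1000 = 3.421 per mil
α − 1 = ε/1000 = 0.0121
f^(α−1) = 0.257^(0.0121) = 0.983694
δ_res = (3.421 + 1000) × 0.983694 − 1000 = 987.059 − 1000 = -12.94 per mil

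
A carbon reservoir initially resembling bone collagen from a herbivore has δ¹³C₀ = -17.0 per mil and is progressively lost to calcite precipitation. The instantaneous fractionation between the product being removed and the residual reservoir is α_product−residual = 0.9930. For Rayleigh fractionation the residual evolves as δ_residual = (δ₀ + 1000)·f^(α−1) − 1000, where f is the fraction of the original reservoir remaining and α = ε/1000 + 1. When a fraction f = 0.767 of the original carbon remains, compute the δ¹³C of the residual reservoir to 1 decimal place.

Rayleigh residual: δ_res = (δ₀ + 1000)·f^(α−1) − 1000
α − 1 = -0.00700
f^(α−1) = 0.767^(-0.00700) = 1.001859
δ_res = (-17.0 + 1000) × 1.001859 − 1000 = 984.827 − 1000 = -15.17 per mil

-15.2 per mil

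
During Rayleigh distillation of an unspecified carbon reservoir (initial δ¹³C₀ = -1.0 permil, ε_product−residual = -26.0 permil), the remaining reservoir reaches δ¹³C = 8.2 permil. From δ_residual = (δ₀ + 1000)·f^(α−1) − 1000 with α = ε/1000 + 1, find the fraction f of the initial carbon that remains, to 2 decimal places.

α − 1 = ε/1000 = -0.0260
(δ_res + 1000)/(δ₀ + 1000) = (8.2 + 1000)/(-1.0 + 1000) = 1008.2/999.0 = 1.009209
f = 1.009209^(1/-0.0260) = exp(ln(1.009209)/-0.0260) = exp(0.00917/-0.0260)
f = exp(-0.3526) = 0.7029

0.70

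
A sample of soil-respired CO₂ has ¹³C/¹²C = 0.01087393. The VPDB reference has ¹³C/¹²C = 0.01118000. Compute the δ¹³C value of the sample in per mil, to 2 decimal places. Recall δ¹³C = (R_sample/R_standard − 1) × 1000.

δ¹³C = (R_sample / R_standard − 1) × 1000
R_sample / R_standard = 0.01087393 / 0.01118000 = 0.972623
δ¹³C = (0.972623 − 1) × 1000 = -27.377 per mil

-27.38 per mil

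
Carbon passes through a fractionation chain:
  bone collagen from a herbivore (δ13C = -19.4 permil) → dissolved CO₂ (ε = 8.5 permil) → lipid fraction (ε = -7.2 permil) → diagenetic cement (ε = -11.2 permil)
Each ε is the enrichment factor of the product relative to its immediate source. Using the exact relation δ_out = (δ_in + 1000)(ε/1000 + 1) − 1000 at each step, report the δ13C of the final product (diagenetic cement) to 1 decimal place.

-29.2 permil

step 1: δ = (-19.40 + 1000)·(8.5/1000 + 1) − 1000 = -11.06 permil
step 2: δ = (-11.06 + 1000)·(-7.2/1000 + 1) − 1000 = -18.19 permil
step 3: δ = (-18.19 + 1000)·(-11.2/1000 + 1) − 1000 = -29.18 permil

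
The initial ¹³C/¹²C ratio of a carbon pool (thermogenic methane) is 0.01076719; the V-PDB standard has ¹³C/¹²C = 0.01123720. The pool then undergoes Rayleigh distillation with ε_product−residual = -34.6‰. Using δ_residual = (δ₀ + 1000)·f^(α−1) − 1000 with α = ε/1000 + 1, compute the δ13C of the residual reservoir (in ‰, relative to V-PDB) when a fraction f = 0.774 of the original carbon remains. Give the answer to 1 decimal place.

-33.3‰

δ₀ = (0.01076719/0.01123720 − 1)×1000 = (0.958174 − 1)×1000 = -41.826‰
α − 1 = ε/1000 = -0.0346
f^(α−1) = 0.774^(-0.0346) = 1.008903
δ_res = (-41.826 + 1000) × 1.008903 − 1000 = 966.705 − 1000 = -33.30‰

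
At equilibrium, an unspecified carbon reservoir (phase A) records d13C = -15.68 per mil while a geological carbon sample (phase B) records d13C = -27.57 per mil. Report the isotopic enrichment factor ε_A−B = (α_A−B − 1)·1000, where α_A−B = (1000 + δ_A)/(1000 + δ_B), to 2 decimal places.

12.23 per mil

α_A−B = (1000 + -15.68) / (1000 + -27.57) = 984.32 / 972.43 = 1.012227
ε_A−B = (1.012227 − 1) × 1000 = 12.227 per mil
(The approximation ε ≈ δ_A − δ_B would give 11.89 per mil.)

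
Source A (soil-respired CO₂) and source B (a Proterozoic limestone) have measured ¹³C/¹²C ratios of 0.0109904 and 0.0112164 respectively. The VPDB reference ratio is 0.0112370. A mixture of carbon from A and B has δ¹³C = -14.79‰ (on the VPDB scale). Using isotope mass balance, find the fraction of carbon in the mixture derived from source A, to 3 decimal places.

0.644

δ_A = (0.0109904/0.0112370 − 1)×1000 = (0.978055 − 1)×1000 = -21.945‰
δ_B = (0.0112164/0.0112370 − 1)×1000 = (0.998167 − 1)×1000 = -1.833‰
f_A = (δ_mix − δ_B)/(δ_A − δ_B) = (-14.79 − (-1.833))/(-21.945 − (-1.833))
f_A = -12.957 / -20.112 = 0.6442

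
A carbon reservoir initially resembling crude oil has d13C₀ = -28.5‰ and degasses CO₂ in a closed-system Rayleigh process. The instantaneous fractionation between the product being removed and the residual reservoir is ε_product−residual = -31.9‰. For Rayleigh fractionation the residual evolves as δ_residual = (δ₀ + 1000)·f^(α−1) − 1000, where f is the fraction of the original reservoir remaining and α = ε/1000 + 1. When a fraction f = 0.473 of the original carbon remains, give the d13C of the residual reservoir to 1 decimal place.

-5.0‰

Rayleigh residual: δ_res = (δ₀ + 1000)·f^(α−1) − 1000
α = ε/1000 + 1 = 0.96810, so α − 1 = -0.03190
f^(α−1) = 0.473^(-0.03190) = 1.024170
δ_res = (-28.5 + 1000) × 1.024170 − 1000 = 994.981 − 1000 = -5.02‰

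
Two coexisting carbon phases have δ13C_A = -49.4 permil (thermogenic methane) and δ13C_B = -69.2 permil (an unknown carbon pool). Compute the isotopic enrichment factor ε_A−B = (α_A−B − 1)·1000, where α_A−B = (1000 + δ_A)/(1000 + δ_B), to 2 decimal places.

α_A−B = (1000 + -49.4) / (1000 + -69.2) = 950.6 / 930.8 = 1.021272
ε_A−B = (1.021272 − 1) × 1000 = 21.272 permil
(The approximation ε ≈ δ_A − δ_B would give 19.8 permil.)

21.27 permil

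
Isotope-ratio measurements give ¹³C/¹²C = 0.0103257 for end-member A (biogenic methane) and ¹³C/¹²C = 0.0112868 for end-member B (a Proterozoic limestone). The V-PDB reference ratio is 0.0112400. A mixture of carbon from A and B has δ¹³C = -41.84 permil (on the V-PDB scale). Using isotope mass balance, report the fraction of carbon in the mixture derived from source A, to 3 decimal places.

δ_A = (0.0103257/0.0112400 − 1)×1000 = (0.918657 − 1)×1000 = -81.343 permil
δ_B = (0.0112868/0.0112400 − 1)×1000 = (1.004164 − 1)×1000 = 4.164 permil
f_A = (δ_mix − δ_B)/(δ_A − δ_B) = (-41.84 − (4.164))/(-81.343 − (4.164))
f_A = -46.004 / -85.507 = 0.5380

0.538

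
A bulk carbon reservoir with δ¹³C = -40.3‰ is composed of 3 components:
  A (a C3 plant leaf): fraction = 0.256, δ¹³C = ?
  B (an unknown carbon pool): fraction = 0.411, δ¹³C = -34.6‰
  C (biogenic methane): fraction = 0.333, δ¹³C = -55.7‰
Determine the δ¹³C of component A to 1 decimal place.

-29.4‰

Isotope mass balance: δ_bulk = Σ fᵢ·δᵢ.
-40.3 = 0.256×δ_A + 0.411×(-34.6) + 0.333×(-55.7)
0.256·δ_A = -40.3 − (-32.769) = -7.531
δ_A = -7.531 / 0.256 = -29.42‰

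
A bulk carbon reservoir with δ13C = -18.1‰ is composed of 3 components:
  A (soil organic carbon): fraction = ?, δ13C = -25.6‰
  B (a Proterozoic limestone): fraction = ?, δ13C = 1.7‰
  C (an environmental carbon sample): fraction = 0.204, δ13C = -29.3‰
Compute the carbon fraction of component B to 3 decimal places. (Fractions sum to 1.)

0.302

Let f_B and f_A be the unknown fractions; fractions sum to 1 so f_B + f_A = 0.796.
Mass balance: Σ fᵢ·δᵢ = δ_bulk ⇒ f_B·(1.7) + f_A·(-25.6) = -18.1 − (-5.977) = -12.123
Substitute f_A = 0.796 − f_B:
f_B·(1.7 − -25.6) = -12.123 − 0.796×(-25.6) = 8.255
f_B = 8.255 / 27.3 = 0.3024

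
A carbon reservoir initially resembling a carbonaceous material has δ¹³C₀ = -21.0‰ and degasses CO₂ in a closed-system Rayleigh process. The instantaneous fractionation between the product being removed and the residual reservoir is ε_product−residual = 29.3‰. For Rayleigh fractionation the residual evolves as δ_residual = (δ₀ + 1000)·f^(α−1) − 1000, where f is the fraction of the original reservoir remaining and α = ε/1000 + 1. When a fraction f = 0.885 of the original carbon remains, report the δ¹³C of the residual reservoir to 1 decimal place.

-24.5‰

Rayleigh residual: δ_res = (δ₀ + 1000)·f^(α−1) − 1000
α = ε/1000 + 1 = 1.02930, so α − 1 = 0.02930
f^(α−1) = 0.885^(0.02930) = 0.996427
δ_res = (-21.0 + 1000) × 0.996427 − 1000 = 975.502 − 1000 = -24.50‰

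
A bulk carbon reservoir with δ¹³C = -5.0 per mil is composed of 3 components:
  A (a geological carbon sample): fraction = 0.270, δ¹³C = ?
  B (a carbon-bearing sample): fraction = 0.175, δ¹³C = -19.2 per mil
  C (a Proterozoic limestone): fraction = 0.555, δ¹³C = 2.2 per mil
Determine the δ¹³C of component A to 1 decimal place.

-10.6 per mil

Isotope mass balance: δ_bulk = Σ fᵢ·δᵢ.
-5.0 = 0.270×δ_A + 0.175×(-19.2) + 0.555×(2.2)
0.270·δ_A = -5.0 − (-2.139) = -2.861
δ_A = -2.861 / 0.270 = -10.60 per mil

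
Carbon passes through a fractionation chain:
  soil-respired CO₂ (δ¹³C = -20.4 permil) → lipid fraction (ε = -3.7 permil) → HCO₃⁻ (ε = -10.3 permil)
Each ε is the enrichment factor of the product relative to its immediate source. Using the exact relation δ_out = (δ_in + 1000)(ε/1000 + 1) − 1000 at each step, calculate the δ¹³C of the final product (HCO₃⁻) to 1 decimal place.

-34.1 permil

step 1: δ = (-20.40 + 1000)·(-3.7/1000 + 1) − 1000 = -24.02 permil
step 2: δ = (-24.02 + 1000)·(-10.3/1000 + 1) − 1000 = -34.08 permil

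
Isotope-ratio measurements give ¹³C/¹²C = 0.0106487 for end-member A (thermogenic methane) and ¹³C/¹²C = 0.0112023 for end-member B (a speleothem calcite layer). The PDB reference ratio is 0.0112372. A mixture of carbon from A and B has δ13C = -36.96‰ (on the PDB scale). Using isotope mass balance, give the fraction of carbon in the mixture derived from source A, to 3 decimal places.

δ_A = (0.0106487/0.0112372 − 1)×1000 = (0.947629 − 1)×1000 = -52.371‰
δ_B = (0.0112023/0.0112372 − 1)×1000 = (0.996894 − 1)×1000 = -3.106‰
f_A = (δ_mix − δ_B)/(δ_A − δ_B) = (-36.96 − (-3.106))/(-52.371 − (-3.106))
f_A = -33.854 / -49.265 = 0.6872

0.687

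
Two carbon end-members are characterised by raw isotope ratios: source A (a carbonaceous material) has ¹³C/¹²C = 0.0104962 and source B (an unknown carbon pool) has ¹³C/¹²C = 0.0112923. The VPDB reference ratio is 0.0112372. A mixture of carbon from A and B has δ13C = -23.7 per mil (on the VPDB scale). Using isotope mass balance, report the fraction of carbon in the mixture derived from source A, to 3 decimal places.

0.404

δ_A = (0.0104962/0.0112372 − 1)×1000 = (0.934058 − 1)×1000 = -65.942 per mil
δ_B = (0.0112923/0.0112372 − 1)×1000 = (1.004903 − 1)×1000 = 4.903 per mil
f_A = (δ_mix − δ_B)/(δ_A − δ_B) = (-23.7 − (4.903))/(-65.942 − (4.903))
f_A = -28.603 / -70.845 = 0.4037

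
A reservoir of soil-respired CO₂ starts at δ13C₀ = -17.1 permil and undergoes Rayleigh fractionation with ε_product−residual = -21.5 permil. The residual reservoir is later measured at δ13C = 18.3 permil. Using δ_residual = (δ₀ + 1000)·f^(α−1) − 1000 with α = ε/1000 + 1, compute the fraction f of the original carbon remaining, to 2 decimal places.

0.19

α − 1 = ε/1000 = -0.0215
(δ_res + 1000)/(δ₀ + 1000) = (18.3 + 1000)/(-17.1 + 1000) = 1018.3/982.9 = 1.036016
f = 1.036016^(1/-0.0215) = exp(ln(1.036016)/-0.0215) = exp(0.03538/-0.0215)
f = exp(-1.6457) = 0.1929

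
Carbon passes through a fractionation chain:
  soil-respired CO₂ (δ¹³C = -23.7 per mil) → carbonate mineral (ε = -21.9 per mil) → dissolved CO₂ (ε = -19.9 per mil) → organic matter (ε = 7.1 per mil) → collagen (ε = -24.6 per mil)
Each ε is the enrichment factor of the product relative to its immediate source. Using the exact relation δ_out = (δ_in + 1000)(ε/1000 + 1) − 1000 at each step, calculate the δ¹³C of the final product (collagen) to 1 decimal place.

-80.6 per mil

step 1: δ = (-23.70 + 1000)·(-21.9/1000 + 1) − 1000 = -45.08 per mil
step 2: δ = (-45.08 + 1000)·(-19.9/1000 + 1) − 1000 = -64.08 per mil
step 3: δ = (-64.08 + 1000)·(7.1/1000 + 1) − 1000 = -57.44 per mil
step 4: δ = (-57.44 + 1000)·(-24.6/1000 + 1) − 1000 = -80.63 per mil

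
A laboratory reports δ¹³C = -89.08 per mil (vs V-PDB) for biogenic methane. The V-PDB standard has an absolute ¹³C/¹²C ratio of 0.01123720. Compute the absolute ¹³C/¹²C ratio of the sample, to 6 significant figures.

0.0102362

R_sample = R_standard × (δ¹³C/1000 + 1)
R_sample = 0.01123720 × (-89.08/1000 + 1) = 0.01123720 × 0.910920
R_sample = 0.0102362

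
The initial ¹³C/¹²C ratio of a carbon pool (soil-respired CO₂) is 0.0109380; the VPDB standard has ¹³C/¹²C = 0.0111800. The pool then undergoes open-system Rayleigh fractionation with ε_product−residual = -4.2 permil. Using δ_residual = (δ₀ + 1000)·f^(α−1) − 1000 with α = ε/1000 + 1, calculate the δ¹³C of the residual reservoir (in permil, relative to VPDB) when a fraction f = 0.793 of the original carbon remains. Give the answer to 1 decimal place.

δ₀ = (0.0109380/0.0111800 − 1)×1000 = (0.978354 − 1)×1000 = -21.646 permil
α − 1 = ε/1000 = -0.0042
f^(α−1) = 0.793^(-0.0042) = 1.000975
δ_res = (-21.646 + 1000) × 1.000975 − 1000 = 979.308 − 1000 = -20.69 permil

-20.7 permil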